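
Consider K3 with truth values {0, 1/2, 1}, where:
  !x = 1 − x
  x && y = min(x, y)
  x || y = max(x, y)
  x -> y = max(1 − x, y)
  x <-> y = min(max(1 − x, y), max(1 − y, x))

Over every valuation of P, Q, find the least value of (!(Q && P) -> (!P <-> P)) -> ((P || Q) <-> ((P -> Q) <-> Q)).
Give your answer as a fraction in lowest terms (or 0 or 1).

1/2

Take P = 1/2, Q = 0:
Q && P = 0 && 1/2 = 0
!(Q && P) = !0 = 1
!P = !1/2 = 1/2
!P <-> P = 1/2 <-> 1/2 = 1/2
!(Q && P) -> (!P <-> P) = 1 -> 1/2 = 1/2
P || Q = 1/2 || 0 = 1/2
P -> Q = 1/2 -> 0 = 1/2
(P -> Q) <-> Q = 1/2 <-> 0 = 1/2
(P || Q) <-> ((P -> Q) <-> Q) = 1/2 <-> 1/2 = 1/2
(!(Q && P) -> (!P <-> P)) -> ((P || Q) <-> ((P -> Q) <-> Q)) = 1/2 -> 1/2 = 1/2
No assignment yields a value below 1/2, so this is the minimum.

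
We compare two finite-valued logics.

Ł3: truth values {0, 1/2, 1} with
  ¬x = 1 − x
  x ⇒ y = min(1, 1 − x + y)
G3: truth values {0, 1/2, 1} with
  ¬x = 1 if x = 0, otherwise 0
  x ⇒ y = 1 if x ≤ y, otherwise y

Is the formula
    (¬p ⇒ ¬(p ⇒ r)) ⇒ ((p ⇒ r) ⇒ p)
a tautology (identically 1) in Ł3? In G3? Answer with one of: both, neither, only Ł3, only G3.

In Ł3: every assignment gives 1 — tautology.
In G3: at p = 1/2, r = 1/2 the value is 1/2 — not a tautology.

only Ł3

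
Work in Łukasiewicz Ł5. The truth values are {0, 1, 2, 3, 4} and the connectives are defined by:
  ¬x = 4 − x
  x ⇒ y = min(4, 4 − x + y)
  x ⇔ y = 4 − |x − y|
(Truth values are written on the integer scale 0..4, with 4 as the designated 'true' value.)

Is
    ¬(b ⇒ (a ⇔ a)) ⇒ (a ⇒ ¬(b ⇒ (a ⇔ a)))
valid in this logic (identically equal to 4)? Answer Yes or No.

At a = 2, b = 3, for instance:
a ⇔ a = 2 ⇔ 2 = 4
b ⇒ (a ⇔ a) = 3 ⇒ 4 = 4
¬(b ⇒ (a ⇔ a)) = ¬4 = 0
a ⇒ ¬(b ⇒ (a ⇔ a)) = 2 ⇒ 0 = 2
¬(b ⇒ (a ⇔ a)) ⇒ (a ⇒ ¬(b ⇒ (a ⇔ a))) = 0 ⇒ 2 = 4
and checking the remaining 24 assignments likewise gives ≥ 4 in every case.

Yes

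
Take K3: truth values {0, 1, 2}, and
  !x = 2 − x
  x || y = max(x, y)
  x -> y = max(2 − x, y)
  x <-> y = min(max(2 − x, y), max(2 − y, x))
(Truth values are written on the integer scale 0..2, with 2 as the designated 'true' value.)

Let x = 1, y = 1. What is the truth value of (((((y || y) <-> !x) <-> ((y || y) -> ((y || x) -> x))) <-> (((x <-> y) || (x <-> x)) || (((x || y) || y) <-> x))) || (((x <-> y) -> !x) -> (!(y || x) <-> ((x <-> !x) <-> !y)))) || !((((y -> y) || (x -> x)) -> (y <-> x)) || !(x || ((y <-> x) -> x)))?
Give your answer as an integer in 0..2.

1

y || y = 1 || 1 = 1
!x = !1 = 1
(y || y) <-> !x = 1 <-> 1 = 1
y || y = 1 || 1 = 1
y || x = 1 || 1 = 1
(y || x) -> x = 1 -> 1 = 1
(y || y) -> ((y || x) -> x) = 1 -> 1 = 1
((y || y) <-> !x) <-> ((y || y) -> ((y || x) -> x)) = 1 <-> 1 = 1
x <-> y = 1 <-> 1 = 1
x <-> x = 1 <-> 1 = 1
(x <-> y) || (x <-> x) = 1 || 1 = 1
x || y = 1 || 1 = 1
(x || y) || y = 1 || 1 = 1
((x || y) || y) <-> x = 1 <-> 1 = 1
((x <-> y) || (x <-> x)) || (((x || y) || y) <-> x) = 1 || 1 = 1
(((y || y) <-> !x) <-> ((y || y) -> ((y || x) -> x))) <-> (((x <-> y) || (x <-> x)) || (((x || y) || y) <-> x)) = 1 <-> 1 = 1
x <-> y = 1 <-> 1 = 1
!x = !1 = 1
(x <-> y) -> !x = 1 -> 1 = 1
y || x = 1 || 1 = 1
!(y || x) = !1 = 1
!x = !1 = 1
x <-> !x = 1 <-> 1 = 1
!y = !1 = 1
(x <-> !x) <-> !y = 1 <-> 1 = 1
!(y || x) <-> ((x <-> !x) <-> !y) = 1 <-> 1 = 1
((x <-> y) -> !x) -> (!(y || x) <-> ((x <-> !x) <-> !y)) = 1 -> 1 = 1
((((y || y) <-> !x) <-> ((y || y) -> ((y || x) -> x))) <-> (((x <-> y) || (x <-> x)) || (((x || y) || y) <-> x))) || (((x <-> y) -> !x) -> (!(y || x) <-> ((x <-> !x) <-> !y))) = 1 || 1 = 1
y -> y = 1 -> 1 = 1
x -> x = 1 -> 1 = 1
(y -> y) || (x -> x) = 1 || 1 = 1
y <-> x = 1 <-> 1 = 1
((y -> y) || (x -> x)) -> (y <-> x) = 1 -> 1 = 1
y <-> x = 1 <-> 1 = 1
(y <-> x) -> x = 1 -> 1 = 1
x || ((y <-> x) -> x) = 1 || 1 = 1
!(x || ((y <-> x) -> x)) = !1 = 1
(((y -> y) || (x -> x)) -> (y <-> x)) || !(x || ((y <-> x) -> x)) = 1 || 1 = 1
!((((y -> y) || (x -> x)) -> (y <-> x)) || !(x || ((y <-> x) -> x))) = !1 = 1
(((((y || y) <-> !x) <-> ((y || y) -> ((y || x) -> x))) <-> (((x <-> y) || (x <-> x)) || (((x || y) || y) <-> x))) || (((x <-> y) -> !x) -> (!(y || x) <-> ((x <-> !x) <-> !y)))) || !((((y -> y) || (x -> x)) -> (y <-> x)) || !(x || ((y <-> x) -> x))) = 1 || 1 = 1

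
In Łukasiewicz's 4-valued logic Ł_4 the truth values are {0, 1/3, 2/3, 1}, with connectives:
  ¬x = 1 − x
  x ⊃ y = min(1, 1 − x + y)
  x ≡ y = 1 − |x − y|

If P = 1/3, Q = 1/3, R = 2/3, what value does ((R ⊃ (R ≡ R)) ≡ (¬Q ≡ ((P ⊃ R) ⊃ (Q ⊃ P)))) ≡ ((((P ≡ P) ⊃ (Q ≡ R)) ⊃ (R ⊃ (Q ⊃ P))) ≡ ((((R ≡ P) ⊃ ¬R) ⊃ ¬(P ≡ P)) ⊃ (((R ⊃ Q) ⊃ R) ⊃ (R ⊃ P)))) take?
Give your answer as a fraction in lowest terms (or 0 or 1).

2/3

R ≡ R = 2/3 ≡ 2/3 = 1
R ⊃ (R ≡ R) = 2/3 ⊃ 1 = 1
¬Q = ¬1/3 = 2/3
P ⊃ R = 1/3 ⊃ 2/3 = 1
Q ⊃ P = 1/3 ⊃ 1/3 = 1
(P ⊃ R) ⊃ (Q ⊃ P) = 1 ⊃ 1 = 1
¬Q ≡ ((P ⊃ R) ⊃ (Q ⊃ P)) = 2/3 ≡ 1 = 2/3
(R ⊃ (R ≡ R)) ≡ (¬Q ≡ ((P ⊃ R) ⊃ (Q ⊃ P))) = 1 ≡ 2/3 = 2/3
P ≡ P = 1/3 ≡ 1/3 = 1
Q ≡ R = 1/3 ≡ 2/3 = 2/3
(P ≡ P) ⊃ (Q ≡ R) = 1 ⊃ 2/3 = 2/3
Q ⊃ P = 1/3 ⊃ 1/3 = 1
R ⊃ (Q ⊃ P) = 2/3 ⊃ 1 = 1
((P ≡ P) ⊃ (Q ≡ R)) ⊃ (R ⊃ (Q ⊃ P)) = 2/3 ⊃ 1 = 1
R ≡ P = 2/3 ≡ 1/3 = 2/3
¬R = ¬2/3 = 1/3
(R ≡ P) ⊃ ¬R = 2/3 ⊃ 1/3 = 2/3
P ≡ P = 1/3 ≡ 1/3 = 1
¬(P ≡ P) = ¬1 = 0
((R ≡ P) ⊃ ¬R) ⊃ ¬(P ≡ P) = 2/3 ⊃ 0 = 1/3
R ⊃ Q = 2/3 ⊃ 1/3 = 2/3
(R ⊃ Q) ⊃ R = 2/3 ⊃ 2/3 = 1
R ⊃ P = 2/3 ⊃ 1/3 = 2/3
((R ⊃ Q) ⊃ R) ⊃ (R ⊃ P) = 1 ⊃ 2/3 = 2/3
(((R ≡ P) ⊃ ¬R) ⊃ ¬(P ≡ P)) ⊃ (((R ⊃ Q) ⊃ R) ⊃ (R ⊃ P)) = 1/3 ⊃ 2/3 = 1
(((P ≡ P) ⊃ (Q ≡ R)) ⊃ (R ⊃ (Q ⊃ P))) ≡ ((((R ≡ P) ⊃ ¬R) ⊃ ¬(P ≡ P)) ⊃ (((R ⊃ Q) ⊃ R) ⊃ (R ⊃ P))) = 1 ≡ 1 = 1
((R ⊃ (R ≡ R)) ≡ (¬Q ≡ ((P ⊃ R) ⊃ (Q ⊃ P)))) ≡ ((((P ≡ P) ⊃ (Q ≡ R)) ⊃ (R ⊃ (Q ⊃ P))) ≡ ((((R ≡ P) ⊃ ¬R) ⊃ ¬(P ≡ P)) ⊃ (((R ⊃ Q) ⊃ R) ⊃ (R ⊃ P)))) = 2/3 ≡ 1 = 2/3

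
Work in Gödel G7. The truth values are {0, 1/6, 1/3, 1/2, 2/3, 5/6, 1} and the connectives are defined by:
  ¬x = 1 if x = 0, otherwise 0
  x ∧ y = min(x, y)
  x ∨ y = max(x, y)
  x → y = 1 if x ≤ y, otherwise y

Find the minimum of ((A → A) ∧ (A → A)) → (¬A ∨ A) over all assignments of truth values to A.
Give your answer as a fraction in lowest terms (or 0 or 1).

Take A = 1/6:
A → A = 1/6 → 1/6 = 1
A → A = 1/6 → 1/6 = 1
(A → A) ∧ (A → A) = 1 ∧ 1 = 1
¬A = ¬1/6 = 0
¬A ∨ A = 0 ∨ 1/6 = 1/6
((A → A) ∧ (A → A)) → (¬A ∨ A) = 1 → 1/6 = 1/6
No assignment yields a value below 1/6, so this is the minimum.

1/6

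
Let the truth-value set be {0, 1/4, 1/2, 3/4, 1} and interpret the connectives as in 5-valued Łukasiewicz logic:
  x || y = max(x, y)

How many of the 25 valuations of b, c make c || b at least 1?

value 1: 9 assignments (counts)
value 3/4: 7 assignments
value 1/2: 5 assignments
value 1/4: 3 assignments
value 0: 1 assignment
So 9 of the 25 assignments meet the threshold.

9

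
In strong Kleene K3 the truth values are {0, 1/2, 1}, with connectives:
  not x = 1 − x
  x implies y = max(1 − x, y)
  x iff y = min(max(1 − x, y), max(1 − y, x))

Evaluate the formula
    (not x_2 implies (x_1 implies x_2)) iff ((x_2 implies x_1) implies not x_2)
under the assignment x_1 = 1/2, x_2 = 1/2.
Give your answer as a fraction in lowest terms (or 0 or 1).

not x_2 = not 1/2 = 1/2
x_1 implies x_2 = 1/2 implies 1/2 = 1/2
not x_2 implies (x_1 implies x_2) = 1/2 implies 1/2 = 1/2
x_2 implies x_1 = 1/2 implies 1/2 = 1/2
not x_2 = not 1/2 = 1/2
(x_2 implies x_1) implies not x_2 = 1/2 implies 1/2 = 1/2
(not x_2 implies (x_1 implies x_2)) iff ((x_2 implies x_1) implies not x_2) = 1/2 iff 1/2 = 1/2

1/2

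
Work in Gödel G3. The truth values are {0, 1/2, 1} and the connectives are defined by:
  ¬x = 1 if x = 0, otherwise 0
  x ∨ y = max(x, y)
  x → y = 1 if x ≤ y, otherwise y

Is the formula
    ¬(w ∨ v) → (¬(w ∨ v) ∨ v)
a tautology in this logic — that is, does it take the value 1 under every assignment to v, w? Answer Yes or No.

v = 0, w = 0 ↦ 1
v = 0, w = 1/2 ↦ 1
v = 0, w = 1 ↦ 1
v = 1/2, w = 0 ↦ 1
v = 1/2, w = 1/2 ↦ 1
v = 1/2, w = 1 ↦ 1
v = 1, w = 0 ↦ 1
v = 1, w = 1/2 ↦ 1
v = 1, w = 1 ↦ 1
Every assignment gives a value ≥ 1.

Yes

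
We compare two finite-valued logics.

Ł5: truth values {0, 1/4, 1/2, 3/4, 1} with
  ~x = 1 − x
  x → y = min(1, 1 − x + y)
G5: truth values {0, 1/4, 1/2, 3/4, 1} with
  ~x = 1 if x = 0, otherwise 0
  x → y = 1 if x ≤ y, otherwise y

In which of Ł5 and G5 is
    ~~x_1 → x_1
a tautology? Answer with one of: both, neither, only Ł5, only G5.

In Ł5: every assignment gives 1 — tautology.
In G5: at x_1 = 1/4 the value is 1/4 — not a tautology.

only Ł5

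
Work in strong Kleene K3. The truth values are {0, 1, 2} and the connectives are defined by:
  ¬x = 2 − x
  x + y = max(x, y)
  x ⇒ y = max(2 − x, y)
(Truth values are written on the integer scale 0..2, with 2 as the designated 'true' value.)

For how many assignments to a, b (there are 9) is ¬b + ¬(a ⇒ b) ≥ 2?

3

a = 0, b = 0 ↦ 2  ≥
a = 0, b = 1 ↦ 1  <
a = 0, b = 2 ↦ 0  <
a = 1, b = 0 ↦ 2  ≥
a = 1, b = 1 ↦ 1  <
a = 1, b = 2 ↦ 0  <
a = 2, b = 0 ↦ 2  ≥
a = 2, b = 1 ↦ 1  <
a = 2, b = 2 ↦ 0  <
So 3 of the 9 assignments meet the threshold.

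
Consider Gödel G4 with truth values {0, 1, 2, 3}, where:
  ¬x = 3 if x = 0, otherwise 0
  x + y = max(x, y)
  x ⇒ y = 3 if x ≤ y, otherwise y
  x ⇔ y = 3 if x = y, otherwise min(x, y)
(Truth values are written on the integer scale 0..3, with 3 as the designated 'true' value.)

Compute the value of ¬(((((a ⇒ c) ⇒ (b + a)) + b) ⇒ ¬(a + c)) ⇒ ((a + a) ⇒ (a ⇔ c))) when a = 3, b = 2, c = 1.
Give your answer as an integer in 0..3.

0

a ⇒ c = 3 ⇒ 1 = 1
b + a = 2 + 3 = 3
(a ⇒ c) ⇒ (b + a) = 1 ⇒ 3 = 3
((a ⇒ c) ⇒ (b + a)) + b = 3 + 2 = 3
a + c = 3 + 1 = 3
¬(a + c) = ¬3 = 0
(((a ⇒ c) ⇒ (b + a)) + b) ⇒ ¬(a + c) = 3 ⇒ 0 = 0
a + a = 3 + 3 = 3
a ⇔ c = 3 ⇔ 1 = 1
(a + a) ⇒ (a ⇔ c) = 3 ⇒ 1 = 1
((((a ⇒ c) ⇒ (b + a)) + b) ⇒ ¬(a + c)) ⇒ ((a + a) ⇒ (a ⇔ c)) = 0 ⇒ 1 = 3
¬(((((a ⇒ c) ⇒ (b + a)) + b) ⇒ ¬(a + c)) ⇒ ((a + a) ⇒ (a ⇔ c))) = ¬3 = 0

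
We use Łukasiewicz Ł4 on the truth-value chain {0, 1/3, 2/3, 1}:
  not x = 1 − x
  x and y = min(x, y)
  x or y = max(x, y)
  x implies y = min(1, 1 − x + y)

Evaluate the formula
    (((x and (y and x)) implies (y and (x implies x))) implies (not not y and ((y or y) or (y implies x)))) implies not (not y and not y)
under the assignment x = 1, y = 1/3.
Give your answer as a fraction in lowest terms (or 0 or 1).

y and x = 1/3 and 1 = 1/3
x and (y and x) = 1 and 1/3 = 1/3
x implies x = 1 implies 1 = 1
y and (x implies x) = 1/3 and 1 = 1/3
(x and (y and x)) implies (y and (x implies x)) = 1/3 implies 1/3 = 1
not y = not 1/3 = 2/3
not not y = not 2/3 = 1/3
y or y = 1/3 or 1/3 = 1/3
y implies x = 1/3 implies 1 = 1
(y or y) or (y implies x) = 1/3 or 1 = 1
not not y and ((y or y) or (y implies x)) = 1/3 and 1 = 1/3
((x and (y and x)) implies (y and (x implies x))) implies (not not y and ((y or y) or (y implies x))) = 1 implies 1/3 = 1/3
not y = not 1/3 = 2/3
not y = not 1/3 = 2/3
not y and not y = 2/3 and 2/3 = 2/3
not (not y and not y) = not 2/3 = 1/3
(((x and (y and x)) implies (y and (x implies x))) implies (not not y and ((y or y) or (y implies x)))) implies not (not y and not y) = 1/3 implies 1/3 = 1

1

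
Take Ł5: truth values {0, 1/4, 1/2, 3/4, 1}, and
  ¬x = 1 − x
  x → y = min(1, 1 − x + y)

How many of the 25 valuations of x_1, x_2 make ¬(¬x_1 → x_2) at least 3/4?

3

value 1: 1 assignment (counts)
value 3/4: 2 assignments (counts)
value 1/2: 3 assignments
value 1/4: 4 assignments
value 0: 15 assignments
So 3 of the 25 assignments meet the threshold.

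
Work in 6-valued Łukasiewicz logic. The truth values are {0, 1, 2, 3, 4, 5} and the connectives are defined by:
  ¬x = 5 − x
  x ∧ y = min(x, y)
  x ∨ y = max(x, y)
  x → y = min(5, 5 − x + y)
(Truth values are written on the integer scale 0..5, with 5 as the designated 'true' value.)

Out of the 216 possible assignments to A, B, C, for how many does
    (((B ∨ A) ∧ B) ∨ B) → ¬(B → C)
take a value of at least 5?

value 5: 66 assignments (counts)
value 4: 54 assignments
value 3: 42 assignments
value 2: 30 assignments
value 1: 18 assignments
value 0: 6 assignments
So 66 of the 216 assignments meet the threshold.

66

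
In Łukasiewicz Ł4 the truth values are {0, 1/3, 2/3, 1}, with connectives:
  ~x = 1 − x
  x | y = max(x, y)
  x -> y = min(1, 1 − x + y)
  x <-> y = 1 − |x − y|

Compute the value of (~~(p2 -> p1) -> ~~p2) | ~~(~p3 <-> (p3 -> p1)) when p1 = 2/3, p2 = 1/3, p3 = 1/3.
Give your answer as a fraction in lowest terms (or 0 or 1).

p2 -> p1 = 1/3 -> 2/3 = 1
~(p2 -> p1) = ~1 = 0
~~(p2 -> p1) = ~0 = 1
~p2 = ~1/3 = 2/3
~~p2 = ~2/3 = 1/3
~~(p2 -> p1) -> ~~p2 = 1 -> 1/3 = 1/3
~p3 = ~1/3 = 2/3
p3 -> p1 = 1/3 -> 2/3 = 1
~p3 <-> (p3 -> p1) = 2/3 <-> 1 = 2/3
~(~p3 <-> (p3 -> p1)) = ~2/3 = 1/3
~~(~p3 <-> (p3 -> p1)) = ~1/3 = 2/3
(~~(p2 -> p1) -> ~~p2) | ~~(~p3 <-> (p3 -> p1)) = 1/3 | 2/3 = 2/3

2/3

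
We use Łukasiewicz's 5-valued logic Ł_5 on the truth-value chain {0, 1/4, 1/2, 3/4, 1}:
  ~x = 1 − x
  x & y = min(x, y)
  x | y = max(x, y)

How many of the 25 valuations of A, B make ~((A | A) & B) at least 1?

9

value 1: 9 assignments (counts)
value 3/4: 7 assignments
value 1/2: 5 assignments
value 1/4: 3 assignments
value 0: 1 assignment
So 9 of the 25 assignments meet the threshold.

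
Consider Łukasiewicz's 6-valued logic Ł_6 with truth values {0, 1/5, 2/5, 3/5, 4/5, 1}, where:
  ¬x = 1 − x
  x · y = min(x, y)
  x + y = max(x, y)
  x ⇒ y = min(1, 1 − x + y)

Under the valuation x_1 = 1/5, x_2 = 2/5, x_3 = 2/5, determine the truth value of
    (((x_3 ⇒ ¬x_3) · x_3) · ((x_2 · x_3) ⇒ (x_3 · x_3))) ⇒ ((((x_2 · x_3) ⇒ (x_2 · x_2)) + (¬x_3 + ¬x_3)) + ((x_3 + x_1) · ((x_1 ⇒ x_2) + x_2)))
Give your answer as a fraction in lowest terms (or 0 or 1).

1

¬x_3 = ¬2/5 = 3/5
x_3 ⇒ ¬x_3 = 2/5 ⇒ 3/5 = 1
(x_3 ⇒ ¬x_3) · x_3 = 1 · 2/5 = 2/5
x_2 · x_3 = 2/5 · 2/5 = 2/5
x_3 · x_3 = 2/5 · 2/5 = 2/5
(x_2 · x_3) ⇒ (x_3 · x_3) = 2/5 ⇒ 2/5 = 1
((x_3 ⇒ ¬x_3) · x_3) · ((x_2 · x_3) ⇒ (x_3 · x_3)) = 2/5 · 1 = 2/5
x_2 · x_3 = 2/5 · 2/5 = 2/5
x_2 · x_2 = 2/5 · 2/5 = 2/5
(x_2 · x_3) ⇒ (x_2 · x_2) = 2/5 ⇒ 2/5 = 1
¬x_3 = ¬2/5 = 3/5
¬x_3 = ¬2/5 = 3/5
¬x_3 + ¬x_3 = 3/5 + 3/5 = 3/5
((x_2 · x_3) ⇒ (x_2 · x_2)) + (¬x_3 + ¬x_3) = 1 + 3/5 = 1
x_3 + x_1 = 2/5 + 1/5 = 2/5
x_1 ⇒ x_2 = 1/5 ⇒ 2/5 = 1
(x_1 ⇒ x_2) + x_2 = 1 + 2/5 = 1
(x_3 + x_1) · ((x_1 ⇒ x_2) + x_2) = 2/5 · 1 = 2/5
(((x_2 · x_3) ⇒ (x_2 · x_2)) + (¬x_3 + ¬x_3)) + ((x_3 + x_1) · ((x_1 ⇒ x_2) + x_2)) = 1 + 2/5 = 1
(((x_3 ⇒ ¬x_3) · x_3) · ((x_2 · x_3) ⇒ (x_3 · x_3))) ⇒ ((((x_2 · x_3) ⇒ (x_2 · x_2)) + (¬x_3 + ¬x_3)) + ((x_3 + x_1) · ((x_1 ⇒ x_2) + x_2))) = 2/5 ⇒ 1 = 1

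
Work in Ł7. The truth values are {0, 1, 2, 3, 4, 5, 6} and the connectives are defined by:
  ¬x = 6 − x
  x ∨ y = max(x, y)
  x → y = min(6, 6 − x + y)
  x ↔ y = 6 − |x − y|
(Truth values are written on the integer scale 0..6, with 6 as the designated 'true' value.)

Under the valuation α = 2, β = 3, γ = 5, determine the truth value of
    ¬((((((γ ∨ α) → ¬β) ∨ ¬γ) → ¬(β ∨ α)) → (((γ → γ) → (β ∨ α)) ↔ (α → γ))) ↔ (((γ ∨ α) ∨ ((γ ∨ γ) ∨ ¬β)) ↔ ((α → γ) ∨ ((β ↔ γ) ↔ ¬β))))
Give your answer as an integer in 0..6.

γ ∨ α = 5 ∨ 2 = 5
¬β = ¬3 = 3
(γ ∨ α) → ¬β = 5 → 3 = 4
¬γ = ¬5 = 1
((γ ∨ α) → ¬β) ∨ ¬γ = 4 ∨ 1 = 4
β ∨ α = 3 ∨ 2 = 3
¬(β ∨ α) = ¬3 = 3
(((γ ∨ α) → ¬β) ∨ ¬γ) → ¬(β ∨ α) = 4 → 3 = 5
γ → γ = 5 → 5 = 6
β ∨ α = 3 ∨ 2 = 3
(γ → γ) → (β ∨ α) = 6 → 3 = 3
α → γ = 2 → 5 = 6
((γ → γ) → (β ∨ α)) ↔ (α → γ) = 3 ↔ 6 = 3
((((γ ∨ α) → ¬β) ∨ ¬γ) → ¬(β ∨ α)) → (((γ → γ) → (β ∨ α)) ↔ (α → γ)) = 5 → 3 = 4
γ ∨ α = 5 ∨ 2 = 5
γ ∨ γ = 5 ∨ 5 = 5
¬β = ¬3 = 3
(γ ∨ γ) ∨ ¬β = 5 ∨ 3 = 5
(γ ∨ α) ∨ ((γ ∨ γ) ∨ ¬β) = 5 ∨ 5 = 5
α → γ = 2 → 5 = 6
β ↔ γ = 3 ↔ 5 = 4
¬β = ¬3 = 3
(β ↔ γ) ↔ ¬β = 4 ↔ 3 = 5
(α → γ) ∨ ((β ↔ γ) ↔ ¬β) = 6 ∨ 5 = 6
((γ ∨ α) ∨ ((γ ∨ γ) ∨ ¬β)) ↔ ((α → γ) ∨ ((β ↔ γ) ↔ ¬β)) = 5 ↔ 6 = 5
(((((γ ∨ α) → ¬β) ∨ ¬γ) → ¬(β ∨ α)) → (((γ → γ) → (β ∨ α)) ↔ (α → γ))) ↔ (((γ ∨ α) ∨ ((γ ∨ γ) ∨ ¬β)) ↔ ((α → γ) ∨ ((β ↔ γ) ↔ ¬β))) = 4 ↔ 5 = 5
¬((((((γ ∨ α) → ¬β) ∨ ¬γ) → ¬(β ∨ α)) → (((γ → γ) → (β ∨ α)) ↔ (α → γ))) ↔ (((γ ∨ α) ∨ ((γ ∨ γ) ∨ ¬β)) ↔ ((α → γ) ∨ ((β ↔ γ) ↔ ¬β)))) = ¬5 = 1

1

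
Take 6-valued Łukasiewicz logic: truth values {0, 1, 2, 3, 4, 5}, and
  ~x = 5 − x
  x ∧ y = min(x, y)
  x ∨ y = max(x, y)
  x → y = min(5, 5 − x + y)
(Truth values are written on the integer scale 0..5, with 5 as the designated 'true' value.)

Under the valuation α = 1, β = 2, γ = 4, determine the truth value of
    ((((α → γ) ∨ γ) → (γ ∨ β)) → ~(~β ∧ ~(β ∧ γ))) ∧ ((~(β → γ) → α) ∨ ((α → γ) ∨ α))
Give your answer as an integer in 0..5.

α → γ = 1 → 4 = 5
(α → γ) ∨ γ = 5 ∨ 4 = 5
γ ∨ β = 4 ∨ 2 = 4
((α → γ) ∨ γ) → (γ ∨ β) = 5 → 4 = 4
~β = ~2 = 3
β ∧ γ = 2 ∧ 4 = 2
~(β ∧ γ) = ~2 = 3
~β ∧ ~(β ∧ γ) = 3 ∧ 3 = 3
~(~β ∧ ~(β ∧ γ)) = ~3 = 2
(((α → γ) ∨ γ) → (γ ∨ β)) → ~(~β ∧ ~(β ∧ γ)) = 4 → 2 = 3
β → γ = 2 → 4 = 5
~(β → γ) = ~5 = 0
~(β → γ) → α = 0 → 1 = 5
α → γ = 1 → 4 = 5
(α → γ) ∨ α = 5 ∨ 1 = 5
(~(β → γ) → α) ∨ ((α → γ) ∨ α) = 5 ∨ 5 = 5
((((α → γ) ∨ γ) → (γ ∨ β)) → ~(~β ∧ ~(β ∧ γ))) ∧ ((~(β → γ) → α) ∨ ((α → γ) ∨ α)) = 3 ∧ 5 = 3

3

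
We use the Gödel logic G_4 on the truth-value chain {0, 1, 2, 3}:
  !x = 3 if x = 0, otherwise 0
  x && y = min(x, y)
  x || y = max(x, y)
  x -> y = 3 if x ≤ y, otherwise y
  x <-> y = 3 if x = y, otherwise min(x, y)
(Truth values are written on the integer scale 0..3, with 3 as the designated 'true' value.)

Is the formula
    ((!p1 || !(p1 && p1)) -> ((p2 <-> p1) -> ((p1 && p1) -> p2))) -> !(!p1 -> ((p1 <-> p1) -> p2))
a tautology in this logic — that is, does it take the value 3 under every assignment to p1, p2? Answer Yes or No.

Counterexample: take p1 = 0, p2 = 1.
!p1 = !0 = 3
p1 && p1 = 0 && 0 = 0
!(p1 && p1) = !0 = 3
!p1 || !(p1 && p1) = 3 || 3 = 3
p2 <-> p1 = 1 <-> 0 = 0
p1 && p1 = 0 && 0 = 0
(p1 && p1) -> p2 = 0 -> 1 = 3
(p2 <-> p1) -> ((p1 && p1) -> p2) = 0 -> 3 = 3
(!p1 || !(p1 && p1)) -> ((p2 <-> p1) -> ((p1 && p1) -> p2)) = 3 -> 3 = 3
!p1 = !0 = 3
p1 <-> p1 = 0 <-> 0 = 3
(p1 <-> p1) -> p2 = 3 -> 1 = 1
!p1 -> ((p1 <-> p1) -> p2) = 3 -> 1 = 1
!(!p1 -> ((p1 <-> p1) -> p2)) = !1 = 0
((!p1 || !(p1 && p1)) -> ((p2 <-> p1) -> ((p1 && p1) -> p2))) -> !(!p1 -> ((p1 <-> p1) -> p2)) = 3 -> 0 = 0
This gives 0 ≠ 3.

No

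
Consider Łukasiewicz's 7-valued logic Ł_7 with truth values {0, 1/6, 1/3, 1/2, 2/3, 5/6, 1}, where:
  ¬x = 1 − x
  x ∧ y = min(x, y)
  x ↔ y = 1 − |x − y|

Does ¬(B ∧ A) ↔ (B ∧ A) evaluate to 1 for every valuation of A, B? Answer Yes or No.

No

Counterexample: take A = 0, B = 0.
B ∧ A = 0 ∧ 0 = 0
¬(B ∧ A) = ¬0 = 1
B ∧ A = 0 ∧ 0 = 0
¬(B ∧ A) ↔ (B ∧ A) = 1 ↔ 0 = 0
This gives 0 ≠ 1.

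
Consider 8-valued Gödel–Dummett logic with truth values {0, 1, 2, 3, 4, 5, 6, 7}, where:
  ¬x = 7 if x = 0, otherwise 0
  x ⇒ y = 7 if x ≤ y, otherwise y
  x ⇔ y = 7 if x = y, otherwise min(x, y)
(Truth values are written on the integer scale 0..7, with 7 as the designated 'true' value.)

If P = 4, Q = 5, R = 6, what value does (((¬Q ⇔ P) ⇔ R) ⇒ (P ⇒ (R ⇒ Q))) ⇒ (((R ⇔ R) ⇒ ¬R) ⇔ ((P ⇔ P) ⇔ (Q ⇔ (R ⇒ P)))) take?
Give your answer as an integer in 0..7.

0

¬Q = ¬5 = 0
¬Q ⇔ P = 0 ⇔ 4 = 0
(¬Q ⇔ P) ⇔ R = 0 ⇔ 6 = 0
R ⇒ Q = 6 ⇒ 5 = 5
P ⇒ (R ⇒ Q) = 4 ⇒ 5 = 7
((¬Q ⇔ P) ⇔ R) ⇒ (P ⇒ (R ⇒ Q)) = 0 ⇒ 7 = 7
R ⇔ R = 6 ⇔ 6 = 7
¬R = ¬6 = 0
(R ⇔ R) ⇒ ¬R = 7 ⇒ 0 = 0
P ⇔ P = 4 ⇔ 4 = 7
R ⇒ P = 6 ⇒ 4 = 4
Q ⇔ (R ⇒ P) = 5 ⇔ 4 = 4
(P ⇔ P) ⇔ (Q ⇔ (R ⇒ P)) = 7 ⇔ 4 = 4
((R ⇔ R) ⇒ ¬R) ⇔ ((P ⇔ P) ⇔ (Q ⇔ (R ⇒ P))) = 0 ⇔ 4 = 0
(((¬Q ⇔ P) ⇔ R) ⇒ (P ⇒ (R ⇒ Q))) ⇒ (((R ⇔ R) ⇒ ¬R) ⇔ ((P ⇔ P) ⇔ (Q ⇔ (R ⇒ P)))) = 7 ⇒ 0 = 0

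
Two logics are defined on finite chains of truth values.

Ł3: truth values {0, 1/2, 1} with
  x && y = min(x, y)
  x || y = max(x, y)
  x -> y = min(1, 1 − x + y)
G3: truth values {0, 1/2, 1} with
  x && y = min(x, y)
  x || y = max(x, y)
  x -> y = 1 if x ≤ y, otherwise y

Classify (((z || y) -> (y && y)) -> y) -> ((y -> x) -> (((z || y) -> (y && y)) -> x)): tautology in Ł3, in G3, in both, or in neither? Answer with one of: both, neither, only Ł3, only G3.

both

In Ł3: every assignment gives 1 — tautology.
In G3: every assignment gives 1 — tautology.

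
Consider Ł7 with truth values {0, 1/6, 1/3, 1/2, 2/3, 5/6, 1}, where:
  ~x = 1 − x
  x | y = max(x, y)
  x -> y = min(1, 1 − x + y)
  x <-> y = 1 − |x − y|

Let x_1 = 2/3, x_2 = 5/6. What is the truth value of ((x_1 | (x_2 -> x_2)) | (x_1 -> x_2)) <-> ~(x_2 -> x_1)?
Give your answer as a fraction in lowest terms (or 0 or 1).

x_2 -> x_2 = 5/6 -> 5/6 = 1
x_1 | (x_2 -> x_2) = 2/3 | 1 = 1
x_1 -> x_2 = 2/3 -> 5/6 = 1
(x_1 | (x_2 -> x_2)) | (x_1 -> x_2) = 1 | 1 = 1
x_2 -> x_1 = 5/6 -> 2/3 = 5/6
~(x_2 -> x_1) = ~5/6 = 1/6
((x_1 | (x_2 -> x_2)) | (x_1 -> x_2)) <-> ~(x_2 -> x_1) = 1 <-> 1/6 = 1/6

1/6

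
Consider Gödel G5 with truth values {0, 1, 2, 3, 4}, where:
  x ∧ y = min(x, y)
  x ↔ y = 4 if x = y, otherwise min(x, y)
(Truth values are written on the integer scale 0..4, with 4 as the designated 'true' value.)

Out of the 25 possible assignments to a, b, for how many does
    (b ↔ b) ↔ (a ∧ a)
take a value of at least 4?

value 4: 5 assignments (counts)
value 3: 5 assignments
value 2: 5 assignments
value 1: 5 assignments
value 0: 5 assignments
So 5 of the 25 assignments meet the threshold.

5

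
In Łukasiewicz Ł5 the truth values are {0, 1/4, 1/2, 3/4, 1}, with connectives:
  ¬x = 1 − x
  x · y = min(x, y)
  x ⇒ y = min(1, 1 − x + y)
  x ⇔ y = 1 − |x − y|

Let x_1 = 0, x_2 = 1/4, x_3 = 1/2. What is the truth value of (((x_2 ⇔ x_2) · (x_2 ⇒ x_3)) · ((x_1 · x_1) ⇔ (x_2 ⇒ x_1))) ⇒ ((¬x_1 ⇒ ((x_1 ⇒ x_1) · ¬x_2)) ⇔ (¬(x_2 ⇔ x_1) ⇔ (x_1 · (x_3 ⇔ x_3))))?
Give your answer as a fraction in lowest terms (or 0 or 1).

1

x_2 ⇔ x_2 = 1/4 ⇔ 1/4 = 1
x_2 ⇒ x_3 = 1/4 ⇒ 1/2 = 1
(x_2 ⇔ x_2) · (x_2 ⇒ x_3) = 1 · 1 = 1
x_1 · x_1 = 0 · 0 = 0
x_2 ⇒ x_1 = 1/4 ⇒ 0 = 3/4
(x_1 · x_1) ⇔ (x_2 ⇒ x_1) = 0 ⇔ 3/4 = 1/4
((x_2 ⇔ x_2) · (x_2 ⇒ x_3)) · ((x_1 · x_1) ⇔ (x_2 ⇒ x_1)) = 1 · 1/4 = 1/4
¬x_1 = ¬0 = 1
x_1 ⇒ x_1 = 0 ⇒ 0 = 1
¬x_2 = ¬1/4 = 3/4
(x_1 ⇒ x_1) · ¬x_2 = 1 · 3/4 = 3/4
¬x_1 ⇒ ((x_1 ⇒ x_1) · ¬x_2) = 1 ⇒ 3/4 = 3/4
x_2 ⇔ x_1 = 1/4 ⇔ 0 = 3/4
¬(x_2 ⇔ x_1) = ¬3/4 = 1/4
x_3 ⇔ x_3 = 1/2 ⇔ 1/2 = 1
x_1 · (x_3 ⇔ x_3) = 0 · 1 = 0
¬(x_2 ⇔ x_1) ⇔ (x_1 · (x_3 ⇔ x_3)) = 1/4 ⇔ 0 = 3/4
(¬x_1 ⇒ ((x_1 ⇒ x_1) · ¬x_2)) ⇔ (¬(x_2 ⇔ x_1) ⇔ (x_1 · (x_3 ⇔ x_3))) = 3/4 ⇔ 3/4 = 1
(((x_2 ⇔ x_2) · (x_2 ⇒ x_3)) · ((x_1 · x_1) ⇔ (x_2 ⇒ x_1))) ⇒ ((¬x_1 ⇒ ((x_1 ⇒ x_1) · ¬x_2)) ⇔ (¬(x_2 ⇔ x_1) ⇔ (x_1 · (x_3 ⇔ x_3)))) = 1/4 ⇒ 1 = 1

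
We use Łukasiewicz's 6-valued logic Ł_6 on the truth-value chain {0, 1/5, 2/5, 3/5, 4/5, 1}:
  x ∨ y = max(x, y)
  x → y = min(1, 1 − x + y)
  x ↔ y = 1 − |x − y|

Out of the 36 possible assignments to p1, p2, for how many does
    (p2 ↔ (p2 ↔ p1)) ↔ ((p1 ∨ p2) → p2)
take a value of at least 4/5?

value 1: 5 assignments (counts)
value 4/5: 11 assignments (counts)
value 3/5: 7 assignments
value 2/5: 7 assignments
value 1/5: 3 assignments
value 0: 3 assignments
So 16 of the 36 assignments meet the threshold.

16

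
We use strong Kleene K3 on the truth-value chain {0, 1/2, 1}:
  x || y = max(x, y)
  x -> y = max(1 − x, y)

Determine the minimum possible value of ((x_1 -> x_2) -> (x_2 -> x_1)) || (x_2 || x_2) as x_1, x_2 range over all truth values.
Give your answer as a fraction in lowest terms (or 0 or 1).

1/2

Take x_1 = 0, x_2 = 1/2:
x_1 -> x_2 = 0 -> 1/2 = 1
x_2 -> x_1 = 1/2 -> 0 = 1/2
(x_1 -> x_2) -> (x_2 -> x_1) = 1 -> 1/2 = 1/2
x_2 || x_2 = 1/2 || 1/2 = 1/2
((x_1 -> x_2) -> (x_2 -> x_1)) || (x_2 || x_2) = 1/2 || 1/2 = 1/2
No assignment yields a value below 1/2, so this is the minimum.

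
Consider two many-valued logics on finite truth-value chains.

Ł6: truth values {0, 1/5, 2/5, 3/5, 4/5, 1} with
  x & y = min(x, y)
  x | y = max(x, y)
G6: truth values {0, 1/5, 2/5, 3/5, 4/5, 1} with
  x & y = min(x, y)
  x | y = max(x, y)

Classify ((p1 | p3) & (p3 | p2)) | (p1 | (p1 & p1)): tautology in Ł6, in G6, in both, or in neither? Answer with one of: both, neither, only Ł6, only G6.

In Ł6: at p1 = 0, p2 = 0, p3 = 0 the value is 0 — not a tautology.
In G6: at p1 = 0, p2 = 0, p3 = 0 the value is 0 — not a tautology.

neither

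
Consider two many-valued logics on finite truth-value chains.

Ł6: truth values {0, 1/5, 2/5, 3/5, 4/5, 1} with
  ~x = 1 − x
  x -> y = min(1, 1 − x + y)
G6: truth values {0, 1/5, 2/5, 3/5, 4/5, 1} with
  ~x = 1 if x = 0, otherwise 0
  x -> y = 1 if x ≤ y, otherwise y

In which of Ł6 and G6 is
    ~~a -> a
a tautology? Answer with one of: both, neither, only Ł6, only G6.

In Ł6: every assignment gives 1 — tautology.
In G6: at a = 1/5 the value is 1/5 — not a tautology.

only Ł6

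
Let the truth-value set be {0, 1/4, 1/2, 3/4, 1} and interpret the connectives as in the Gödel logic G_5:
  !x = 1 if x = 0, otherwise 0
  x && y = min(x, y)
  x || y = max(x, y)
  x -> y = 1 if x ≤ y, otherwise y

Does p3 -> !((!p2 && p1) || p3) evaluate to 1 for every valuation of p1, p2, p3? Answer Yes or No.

No

Counterexample: take p1 = 0, p2 = 0, p3 = 1/4.
!p2 = !0 = 1
!p2 && p1 = 1 && 0 = 0
(!p2 && p1) || p3 = 0 || 1/4 = 1/4
!((!p2 && p1) || p3) = !1/4 = 0
p3 -> !((!p2 && p1) || p3) = 1/4 -> 0 = 0
This gives 0 ≠ 1.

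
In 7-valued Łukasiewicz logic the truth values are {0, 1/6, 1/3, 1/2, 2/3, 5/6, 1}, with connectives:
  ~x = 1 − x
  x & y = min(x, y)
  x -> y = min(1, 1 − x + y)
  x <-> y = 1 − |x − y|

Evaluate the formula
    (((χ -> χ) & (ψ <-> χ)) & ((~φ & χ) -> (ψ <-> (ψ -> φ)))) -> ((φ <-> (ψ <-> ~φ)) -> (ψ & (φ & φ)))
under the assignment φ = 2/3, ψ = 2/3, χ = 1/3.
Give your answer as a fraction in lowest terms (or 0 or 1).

1

χ -> χ = 1/3 -> 1/3 = 1
ψ <-> χ = 2/3 <-> 1/3 = 2/3
(χ -> χ) & (ψ <-> χ) = 1 & 2/3 = 2/3
~φ = ~2/3 = 1/3
~φ & χ = 1/3 & 1/3 = 1/3
ψ -> φ = 2/3 -> 2/3 = 1
ψ <-> (ψ -> φ) = 2/3 <-> 1 = 2/3
(~φ & χ) -> (ψ <-> (ψ -> φ)) = 1/3 -> 2/3 = 1
((χ -> χ) & (ψ <-> χ)) & ((~φ & χ) -> (ψ <-> (ψ -> φ))) = 2/3 & 1 = 2/3
~φ = ~2/3 = 1/3
ψ <-> ~φ = 2/3 <-> 1/3 = 2/3
φ <-> (ψ <-> ~φ) = 2/3 <-> 2/3 = 1
φ & φ = 2/3 & 2/3 = 2/3
ψ & (φ & φ) = 2/3 & 2/3 = 2/3
(φ <-> (ψ <-> ~φ)) -> (ψ & (φ & φ)) = 1 -> 2/3 = 2/3
(((χ -> χ) & (ψ <-> χ)) & ((~φ & χ) -> (ψ <-> (ψ -> φ)))) -> ((φ <-> (ψ <-> ~φ)) -> (ψ & (φ & φ))) = 2/3 -> 2/3 = 1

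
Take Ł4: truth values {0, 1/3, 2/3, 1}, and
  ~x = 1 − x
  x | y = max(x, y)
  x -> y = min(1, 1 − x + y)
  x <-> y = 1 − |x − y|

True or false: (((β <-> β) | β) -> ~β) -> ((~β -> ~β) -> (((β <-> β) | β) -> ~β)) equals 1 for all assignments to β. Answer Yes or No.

Yes

β = 0 ↦ 1
β = 1/3 ↦ 1
β = 2/3 ↦ 1
β = 1 ↦ 1
Every assignment gives a value ≥ 1.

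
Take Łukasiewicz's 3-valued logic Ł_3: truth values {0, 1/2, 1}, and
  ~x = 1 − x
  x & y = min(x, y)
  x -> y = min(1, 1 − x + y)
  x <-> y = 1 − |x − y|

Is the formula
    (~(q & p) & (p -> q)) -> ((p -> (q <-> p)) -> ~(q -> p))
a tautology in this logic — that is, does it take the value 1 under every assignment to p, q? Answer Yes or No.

Counterexample: take p = 0, q = 0.
q & p = 0 & 0 = 0
~(q & p) = ~0 = 1
p -> q = 0 -> 0 = 1
~(q & p) & (p -> q) = 1 & 1 = 1
q <-> p = 0 <-> 0 = 1
p -> (q <-> p) = 0 -> 1 = 1
q -> p = 0 -> 0 = 1
~(q -> p) = ~1 = 0
(p -> (q <-> p)) -> ~(q -> p) = 1 -> 0 = 0
(~(q & p) & (p -> q)) -> ((p -> (q <-> p)) -> ~(q -> p)) = 1 -> 0 = 0
This gives 0 ≠ 1.

No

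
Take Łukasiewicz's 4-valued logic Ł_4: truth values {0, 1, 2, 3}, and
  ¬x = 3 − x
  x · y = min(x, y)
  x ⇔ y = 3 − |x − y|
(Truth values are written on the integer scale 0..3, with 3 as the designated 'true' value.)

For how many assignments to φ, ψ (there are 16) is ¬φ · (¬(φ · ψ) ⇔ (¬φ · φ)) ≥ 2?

3

φ = 0, ψ = 0 ↦ 0  <
φ = 0, ψ = 1 ↦ 0  <
φ = 0, ψ = 2 ↦ 0  <
φ = 0, ψ = 3 ↦ 0  <
φ = 1, ψ = 0 ↦ 1  <
φ = 1, ψ = 1 ↦ 2  ≥
φ = 1, ψ = 2 ↦ 2  ≥
φ = 1, ψ = 3 ↦ 2  ≥
φ = 2, ψ = 0 ↦ 1  <
φ = 2, ψ = 1 ↦ 1  <
φ = 2, ψ = 2 ↦ 1  <
φ = 2, ψ = 3 ↦ 1  <
φ = 3, ψ = 0 ↦ 0  <
φ = 3, ψ = 1 ↦ 0  <
φ = 3, ψ = 2 ↦ 0  <
φ = 3, ψ = 3 ↦ 0  <
So 3 of the 16 assignments meet the threshold.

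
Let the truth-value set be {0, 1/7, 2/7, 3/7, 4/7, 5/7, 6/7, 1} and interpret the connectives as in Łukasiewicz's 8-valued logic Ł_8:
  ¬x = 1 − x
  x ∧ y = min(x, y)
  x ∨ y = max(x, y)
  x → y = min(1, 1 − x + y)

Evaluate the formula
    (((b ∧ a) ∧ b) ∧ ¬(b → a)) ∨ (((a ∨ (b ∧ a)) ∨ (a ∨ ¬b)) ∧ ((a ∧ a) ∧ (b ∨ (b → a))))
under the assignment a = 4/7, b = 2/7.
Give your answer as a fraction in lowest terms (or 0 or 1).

b ∧ a = 2/7 ∧ 4/7 = 2/7
(b ∧ a) ∧ b = 2/7 ∧ 2/7 = 2/7
b → a = 2/7 → 4/7 = 1
¬(b → a) = ¬1 = 0
((b ∧ a) ∧ b) ∧ ¬(b → a) = 2/7 ∧ 0 = 0
b ∧ a = 2/7 ∧ 4/7 = 2/7
a ∨ (b ∧ a) = 4/7 ∨ 2/7 = 4/7
¬b = ¬2/7 = 5/7
a ∨ ¬b = 4/7 ∨ 5/7 = 5/7
(a ∨ (b ∧ a)) ∨ (a ∨ ¬b) = 4/7 ∨ 5/7 = 5/7
a ∧ a = 4/7 ∧ 4/7 = 4/7
b → a = 2/7 → 4/7 = 1
b ∨ (b → a) = 2/7 ∨ 1 = 1
(a ∧ a) ∧ (b ∨ (b → a)) = 4/7 ∧ 1 = 4/7
((a ∨ (b ∧ a)) ∨ (a ∨ ¬b)) ∧ ((a ∧ a) ∧ (b ∨ (b → a))) = 5/7 ∧ 4/7 = 4/7
(((b ∧ a) ∧ b) ∧ ¬(b → a)) ∨ (((a ∨ (b ∧ a)) ∨ (a ∨ ¬b)) ∧ ((a ∧ a) ∧ (b ∨ (b → a)))) = 0 ∨ 4/7 = 4/7

4/7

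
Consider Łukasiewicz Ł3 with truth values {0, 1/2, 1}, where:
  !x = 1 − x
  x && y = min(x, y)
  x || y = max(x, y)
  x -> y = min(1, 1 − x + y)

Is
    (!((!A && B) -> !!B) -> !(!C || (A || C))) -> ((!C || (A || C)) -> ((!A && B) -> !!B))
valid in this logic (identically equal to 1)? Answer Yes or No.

Yes

At A = 1/2, B = 1/2, C = 1/2, for instance:
!A = !1/2 = 1/2
!A && B = 1/2 && 1/2 = 1/2
!B = !1/2 = 1/2
!!B = !1/2 = 1/2
(!A && B) -> !!B = 1/2 -> 1/2 = 1
!((!A && B) -> !!B) = !1 = 0
!C = !1/2 = 1/2
A || C = 1/2 || 1/2 = 1/2
!C || (A || C) = 1/2 || 1/2 = 1/2
!(!C || (A || C)) = !1/2 = 1/2
!((!A && B) -> !!B) -> !(!C || (A || C)) = 0 -> 1/2 = 1
(!C || (A || C)) -> ((!A && B) -> !!B) = 1/2 -> 1 = 1
(!((!A && B) -> !!B) -> !(!C || (A || C))) -> ((!C || (A || C)) -> ((!A && B) -> !!B)) = 1 -> 1 = 1
and checking the remaining 26 assignments likewise gives ≥ 1 in every case.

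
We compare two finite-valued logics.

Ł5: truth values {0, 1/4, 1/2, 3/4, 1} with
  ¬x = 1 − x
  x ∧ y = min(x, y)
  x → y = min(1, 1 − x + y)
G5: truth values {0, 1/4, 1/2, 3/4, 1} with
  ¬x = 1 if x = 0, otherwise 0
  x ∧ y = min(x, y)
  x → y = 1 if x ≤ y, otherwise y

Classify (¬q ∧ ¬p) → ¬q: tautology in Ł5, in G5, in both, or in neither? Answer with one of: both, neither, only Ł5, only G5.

both

In Ł5: every assignment gives 1 — tautology.
In G5: every assignment gives 1 — tautology.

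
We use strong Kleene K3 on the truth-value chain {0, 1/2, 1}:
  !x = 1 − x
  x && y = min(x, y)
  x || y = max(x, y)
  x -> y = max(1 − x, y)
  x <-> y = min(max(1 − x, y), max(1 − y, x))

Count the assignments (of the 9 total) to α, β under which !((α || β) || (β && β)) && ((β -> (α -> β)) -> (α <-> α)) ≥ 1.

α = 0, β = 0 ↦ 1  ≥
α = 0, β = 1/2 ↦ 1/2  <
α = 0, β = 1 ↦ 0  <
α = 1/2, β = 0 ↦ 1/2  <
α = 1/2, β = 1/2 ↦ 1/2  <
α = 1/2, β = 1 ↦ 0  <
α = 1, β = 0 ↦ 0  <
α = 1, β = 1/2 ↦ 0  <
α = 1, β = 1 ↦ 0  <
So 1 of the 9 assignments meets the threshold.

1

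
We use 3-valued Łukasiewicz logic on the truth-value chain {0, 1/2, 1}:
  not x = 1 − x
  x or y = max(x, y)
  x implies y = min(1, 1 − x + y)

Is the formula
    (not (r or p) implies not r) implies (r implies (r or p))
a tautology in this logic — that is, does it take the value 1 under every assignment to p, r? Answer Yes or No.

p = 0, r = 0 ↦ 1
p = 0, r = 1/2 ↦ 1
p = 0, r = 1 ↦ 1
p = 1/2, r = 0 ↦ 1
p = 1/2, r = 1/2 ↦ 1
p = 1/2, r = 1 ↦ 1
p = 1, r = 0 ↦ 1
p = 1, r = 1/2 ↦ 1
p = 1, r = 1 ↦ 1
Every assignment gives a value ≥ 1.

Yes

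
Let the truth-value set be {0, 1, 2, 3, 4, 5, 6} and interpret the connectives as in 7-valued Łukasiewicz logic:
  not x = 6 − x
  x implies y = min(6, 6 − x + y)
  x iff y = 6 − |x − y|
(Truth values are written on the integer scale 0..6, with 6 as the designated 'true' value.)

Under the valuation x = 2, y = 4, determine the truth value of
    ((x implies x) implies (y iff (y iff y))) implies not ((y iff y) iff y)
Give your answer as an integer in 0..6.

4

x implies x = 2 implies 2 = 6
y iff y = 4 iff 4 = 6
y iff (y iff y) = 4 iff 6 = 4
(x implies x) implies (y iff (y iff y)) = 6 implies 4 = 4
y iff y = 4 iff 4 = 6
(y iff y) iff y = 6 iff 4 = 4
not ((y iff y) iff y) = not 4 = 2
((x implies x) implies (y iff (y iff y))) implies not ((y iff y) iff y) = 4 implies 2 = 4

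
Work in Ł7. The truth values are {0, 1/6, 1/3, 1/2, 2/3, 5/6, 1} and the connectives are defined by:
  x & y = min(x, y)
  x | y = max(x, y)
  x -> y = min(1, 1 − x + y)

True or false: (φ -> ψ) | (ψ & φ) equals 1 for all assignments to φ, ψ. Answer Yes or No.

Counterexample: take φ = 1/6, ψ = 0.
φ -> ψ = 1/6 -> 0 = 5/6
ψ & φ = 0 & 1/6 = 0
(φ -> ψ) | (ψ & φ) = 5/6 | 0 = 5/6
This gives 5/6 ≠ 1.

No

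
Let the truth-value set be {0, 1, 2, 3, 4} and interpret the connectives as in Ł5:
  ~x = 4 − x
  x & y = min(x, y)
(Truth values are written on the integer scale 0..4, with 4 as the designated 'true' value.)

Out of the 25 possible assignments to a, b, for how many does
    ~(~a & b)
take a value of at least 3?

value 4: 9 assignments (counts)
value 3: 7 assignments (counts)
value 2: 5 assignments
value 1: 3 assignments
value 0: 1 assignment
So 16 of the 25 assignments meet the threshold.

16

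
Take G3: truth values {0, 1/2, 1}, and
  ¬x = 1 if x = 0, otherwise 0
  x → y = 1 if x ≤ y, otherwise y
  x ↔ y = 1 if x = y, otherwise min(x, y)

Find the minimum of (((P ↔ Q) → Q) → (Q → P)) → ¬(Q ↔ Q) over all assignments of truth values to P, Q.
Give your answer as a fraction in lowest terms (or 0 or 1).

0

Take P = 0, Q = 0:
P ↔ Q = 0 ↔ 0 = 1
(P ↔ Q) → Q = 1 → 0 = 0
Q → P = 0 → 0 = 1
((P ↔ Q) → Q) → (Q → P) = 0 → 1 = 1
Q ↔ Q = 0 ↔ 0 = 1
¬(Q ↔ Q) = ¬1 = 0
(((P ↔ Q) → Q) → (Q → P)) → ¬(Q ↔ Q) = 1 → 0 = 0
No assignment yields a value below 0, so this is the minimum.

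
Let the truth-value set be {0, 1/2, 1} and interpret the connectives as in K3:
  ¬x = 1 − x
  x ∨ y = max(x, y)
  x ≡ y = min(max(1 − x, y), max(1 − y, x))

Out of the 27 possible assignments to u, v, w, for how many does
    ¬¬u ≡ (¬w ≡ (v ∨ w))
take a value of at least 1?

5

value 1: 5 assignments (counts)
value 1/2: 17 assignments
value 0: 5 assignments
So 5 of the 27 assignments meet the threshold.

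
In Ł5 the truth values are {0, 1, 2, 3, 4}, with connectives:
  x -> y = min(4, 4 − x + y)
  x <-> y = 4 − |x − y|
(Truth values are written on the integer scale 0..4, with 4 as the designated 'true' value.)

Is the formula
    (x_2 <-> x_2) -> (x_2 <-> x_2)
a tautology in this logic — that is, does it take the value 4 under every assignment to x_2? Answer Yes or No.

Yes

x_2 = 0 ↦ 4
x_2 = 1 ↦ 4
x_2 = 2 ↦ 4
x_2 = 3 ↦ 4
x_2 = 4 ↦ 4
Every assignment gives a value ≥ 4.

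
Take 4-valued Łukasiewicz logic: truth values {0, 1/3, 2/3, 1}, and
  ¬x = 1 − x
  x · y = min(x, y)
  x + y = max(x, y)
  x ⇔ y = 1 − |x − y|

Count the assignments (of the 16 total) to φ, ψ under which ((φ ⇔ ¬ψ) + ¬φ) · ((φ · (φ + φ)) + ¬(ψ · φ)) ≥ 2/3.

φ = 0, ψ = 0 ↦ 1  ≥
φ = 0, ψ = 1/3 ↦ 1  ≥
φ = 0, ψ = 2/3 ↦ 1  ≥
φ = 0, ψ = 1 ↦ 1  ≥
φ = 1/3, ψ = 0 ↦ 2/3  ≥
φ = 1/3, ψ = 1/3 ↦ 2/3  ≥
φ = 1/3, ψ = 2/3 ↦ 2/3  ≥
φ = 1/3, ψ = 1 ↦ 2/3  ≥
φ = 2/3, ψ = 0 ↦ 2/3  ≥
φ = 2/3, ψ = 1/3 ↦ 2/3  ≥
φ = 2/3, ψ = 2/3 ↦ 2/3  ≥
φ = 2/3, ψ = 1 ↦ 1/3  <
φ = 1, ψ = 0 ↦ 1  ≥
φ = 1, ψ = 1/3 ↦ 2/3  ≥
φ = 1, ψ = 2/3 ↦ 1/3  <
φ = 1, ψ = 1 ↦ 0  <
So 13 of the 16 assignments meet the threshold.

13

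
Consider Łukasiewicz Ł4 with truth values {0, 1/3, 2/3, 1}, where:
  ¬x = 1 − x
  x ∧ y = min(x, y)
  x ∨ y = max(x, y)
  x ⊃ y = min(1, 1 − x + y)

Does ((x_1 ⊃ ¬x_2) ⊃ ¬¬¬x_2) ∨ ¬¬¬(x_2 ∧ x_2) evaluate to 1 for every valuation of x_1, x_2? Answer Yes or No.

Counterexample: take x_1 = 0, x_2 = 1/3.
¬x_2 = ¬1/3 = 2/3
x_1 ⊃ ¬x_2 = 0 ⊃ 2/3 = 1
¬x_2 = ¬1/3 = 2/3
¬¬x_2 = ¬2/3 = 1/3
¬¬¬x_2 = ¬1/3 = 2/3
(x_1 ⊃ ¬x_2) ⊃ ¬¬¬x_2 = 1 ⊃ 2/3 = 2/3
x_2 ∧ x_2 = 1/3 ∧ 1/3 = 1/3
¬(x_2 ∧ x_2) = ¬1/3 = 2/3
¬¬(x_2 ∧ x_2) = ¬2/3 = 1/3
¬¬¬(x_2 ∧ x_2) = ¬1/3 = 2/3
((x_1 ⊃ ¬x_2) ⊃ ¬¬¬x_2) ∨ ¬¬¬(x_2 ∧ x_2) = 2/3 ∨ 2/3 = 2/3
This gives 2/3 ≠ 1.

No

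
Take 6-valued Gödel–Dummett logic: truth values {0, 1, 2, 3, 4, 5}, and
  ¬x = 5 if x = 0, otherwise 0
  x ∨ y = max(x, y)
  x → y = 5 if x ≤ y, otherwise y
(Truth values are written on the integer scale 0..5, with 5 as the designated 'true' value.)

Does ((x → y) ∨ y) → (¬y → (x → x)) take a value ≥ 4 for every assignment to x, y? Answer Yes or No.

Yes

At x = 3, y = 2, for instance:
x → y = 3 → 2 = 2
(x → y) ∨ y = 2 ∨ 2 = 2
¬y = ¬2 = 0
x → x = 3 → 3 = 5
¬y → (x → x) = 0 → 5 = 5
((x → y) ∨ y) → (¬y → (x → x)) = 2 → 5 = 5
and checking the remaining 35 assignments likewise gives ≥ 4 in every case.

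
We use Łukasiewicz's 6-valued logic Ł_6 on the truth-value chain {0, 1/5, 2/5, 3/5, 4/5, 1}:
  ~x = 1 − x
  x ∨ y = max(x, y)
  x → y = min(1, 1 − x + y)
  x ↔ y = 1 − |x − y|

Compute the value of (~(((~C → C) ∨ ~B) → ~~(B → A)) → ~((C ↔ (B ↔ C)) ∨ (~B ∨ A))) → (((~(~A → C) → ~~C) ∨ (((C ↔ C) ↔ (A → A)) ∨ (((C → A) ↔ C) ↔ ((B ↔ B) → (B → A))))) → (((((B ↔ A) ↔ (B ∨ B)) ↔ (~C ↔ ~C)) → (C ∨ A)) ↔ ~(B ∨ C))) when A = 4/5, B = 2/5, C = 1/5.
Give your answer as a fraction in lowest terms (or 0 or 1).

~C = ~1/5 = 4/5
~C → C = 4/5 → 1/5 = 2/5
~B = ~2/5 = 3/5
(~C → C) ∨ ~B = 2/5 ∨ 3/5 = 3/5
B → A = 2/5 → 4/5 = 1
~(B → A) = ~1 = 0
~~(B → A) = ~0 = 1
((~C → C) ∨ ~B) → ~~(B → A) = 3/5 → 1 = 1
~(((~C → C) ∨ ~B) → ~~(B → A)) = ~1 = 0
B ↔ C = 2/5 ↔ 1/5 = 4/5
C ↔ (B ↔ C) = 1/5 ↔ 4/5 = 2/5
~B = ~2/5 = 3/5
~B ∨ A = 3/5 ∨ 4/5 = 4/5
(C ↔ (B ↔ C)) ∨ (~B ∨ A) = 2/5 ∨ 4/5 = 4/5
~((C ↔ (B ↔ C)) ∨ (~B ∨ A)) = ~4/5 = 1/5
~(((~C → C) ∨ ~B) → ~~(B → A)) → ~((C ↔ (B ↔ C)) ∨ (~B ∨ A)) = 0 → 1/5 = 1
~A = ~4/5 = 1/5
~A → C = 1/5 → 1/5 = 1
~(~A → C) = ~1 = 0
~C = ~1/5 = 4/5
~~C = ~4/5 = 1/5
~(~A → C) → ~~C = 0 → 1/5 = 1
C ↔ C = 1/5 ↔ 1/5 = 1
A → A = 4/5 → 4/5 = 1
(C ↔ C) ↔ (A → A) = 1 ↔ 1 = 1
C → A = 1/5 → 4/5 = 1
(C → A) ↔ C = 1 ↔ 1/5 = 1/5
B ↔ B = 2/5 ↔ 2/5 = 1
B → A = 2/5 → 4/5 = 1
(B ↔ B) → (B → A) = 1 → 1 = 1
((C → A) ↔ C) ↔ ((B ↔ B) → (B → A)) = 1/5 ↔ 1 = 1/5
((C ↔ C) ↔ (A → A)) ∨ (((C → A) ↔ C) ↔ ((B ↔ B) → (B → A))) = 1 ∨ 1/5 = 1
(~(~A → C) → ~~C) ∨ (((C ↔ C) ↔ (A → A)) ∨ (((C → A) ↔ C) ↔ ((B ↔ B) → (B → A)))) = 1 ∨ 1 = 1
B ↔ A = 2/5 ↔ 4/5 = 3/5
B ∨ B = 2/5 ∨ 2/5 = 2/5
(B ↔ A) ↔ (B ∨ B) = 3/5 ↔ 2/5 = 4/5
~C = ~1/5 = 4/5
~C = ~1/5 = 4/5
~C ↔ ~C = 4/5 ↔ 4/5 = 1
((B ↔ A) ↔ (B ∨ B)) ↔ (~C ↔ ~C) = 4/5 ↔ 1 = 4/5
C ∨ A = 1/5 ∨ 4/5 = 4/5
(((B ↔ A) ↔ (B ∨ B)) ↔ (~C ↔ ~C)) → (C ∨ A) = 4/5 → 4/5 = 1
B ∨ C = 2/5 ∨ 1/5 = 2/5
~(B ∨ C) = ~2/5 = 3/5
((((B ↔ A) ↔ (B ∨ B)) ↔ (~C ↔ ~C)) → (C ∨ A)) ↔ ~(B ∨ C) = 1 ↔ 3/5 = 3/5
((~(~A → C) → ~~C) ∨ (((C ↔ C) ↔ (A → A)) ∨ (((C → A) ↔ C) ↔ ((B ↔ B) → (B → A))))) → (((((B ↔ A) ↔ (B ∨ B)) ↔ (~C ↔ ~C)) → (C ∨ A)) ↔ ~(B ∨ C)) = 1 → 3/5 = 3/5
(~(((~C → C) ∨ ~B) → ~~(B → A)) → ~((C ↔ (B ↔ C)) ∨ (~B ∨ A))) → (((~(~A → C) → ~~C) ∨ (((C ↔ C) ↔ (A → A)) ∨ (((C → A) ↔ C) ↔ ((B ↔ B) → (B → A))))) → (((((B ↔ A) ↔ (B ∨ B)) ↔ (~C ↔ ~C)) → (C ∨ A)) ↔ ~(B ∨ C))) = 1 → 3/5 = 3/5

3/5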